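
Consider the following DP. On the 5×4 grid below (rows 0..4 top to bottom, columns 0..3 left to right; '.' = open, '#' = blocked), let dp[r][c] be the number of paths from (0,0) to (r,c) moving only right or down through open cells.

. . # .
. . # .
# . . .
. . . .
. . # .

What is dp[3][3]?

r\c   0   1   2   3
  0   1   1   0   0
  1   1   2   0   0
  2   0   2   2   2
  3   0   2   4   6
  4   0   2   0   6

6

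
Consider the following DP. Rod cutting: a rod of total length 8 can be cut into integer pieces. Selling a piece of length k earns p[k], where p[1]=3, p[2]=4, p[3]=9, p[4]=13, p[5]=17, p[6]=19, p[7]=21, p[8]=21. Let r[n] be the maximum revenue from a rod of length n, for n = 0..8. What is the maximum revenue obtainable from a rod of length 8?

   n    0    1    2    3    4    5    6    7    8
r[n]    0    3    6    9   13   17   20   23   26

26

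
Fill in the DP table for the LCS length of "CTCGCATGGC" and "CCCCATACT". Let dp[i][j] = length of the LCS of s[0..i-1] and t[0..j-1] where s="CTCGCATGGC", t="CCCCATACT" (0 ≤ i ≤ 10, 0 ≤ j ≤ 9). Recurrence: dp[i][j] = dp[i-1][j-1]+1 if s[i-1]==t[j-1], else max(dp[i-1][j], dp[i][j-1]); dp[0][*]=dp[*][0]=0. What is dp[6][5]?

4

   ''  C  C  C  C  A  T  A  C  T
''  0  0  0  0  0  0  0  0  0  0
 C  0  1  1  1  1  1  1  1  1  1
 T  0  1  1  1  1  1  2  2  2  2
 C  0  1  2  2  2  2  2  2  3  3
 G  0  1  2  2  2  2  2  2  3  3
 C  0  1  2  3  3  3  3  3  3  3
 A  0  1  2  3  3  4  4  4  4  4
 T  0  1  2  3  3  4  5  5  5  5
 G  0  1  2  3  3  4  5  5  5  5
 G  0  1  2  3  3  4  5  5  5  5
 C  0  1  2  3  4  4  5  5  6  6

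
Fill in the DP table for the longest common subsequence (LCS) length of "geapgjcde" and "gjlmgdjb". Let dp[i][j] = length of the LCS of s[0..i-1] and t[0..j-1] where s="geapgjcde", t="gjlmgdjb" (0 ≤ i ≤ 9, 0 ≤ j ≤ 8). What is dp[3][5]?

1

   ''  g  j  l  m  g  d  j  b
''  0  0  0  0  0  0  0  0  0
 g  0  1  1  1  1  1  1  1  1
 e  0  1  1  1  1  1  1  1  1
 a  0  1  1  1  1  1  1  1  1
 p  0  1  1  1  1  1  1  1  1
 g  0  1  1  1  1  2  2  2  2
 j  0  1  2  2  2  2  2  3  3
 c  0  1  2  2  2  2  2  3  3
 d  0  1  2  2  2  2  3  3  3
 e  0  1  2  2  2  2  3  3  3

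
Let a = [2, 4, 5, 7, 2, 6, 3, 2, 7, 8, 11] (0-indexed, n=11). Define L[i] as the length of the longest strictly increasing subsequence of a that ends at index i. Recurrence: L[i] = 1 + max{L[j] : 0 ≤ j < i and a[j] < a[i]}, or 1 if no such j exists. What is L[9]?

   i    0    1    2    3    4    5    6    7    8    9   10
a[i]    2    4    5    7    2    6    3    2    7    8   11
L[i]    1    2    3    4    1    4    2    1    5    6    7

6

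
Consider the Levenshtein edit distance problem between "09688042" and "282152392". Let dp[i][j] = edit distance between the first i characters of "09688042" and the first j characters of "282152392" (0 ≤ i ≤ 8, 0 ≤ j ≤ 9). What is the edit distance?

8

   ''  2  8  2  1  5  2  3  9  2
''  0  1  2  3  4  5  6  7  8  9
 0  1  1  2  3  4  5  6  7  8  9
 9  2  2  2  3  4  5  6  7  7  8
 6  3  3  3  3  4  5  6  7  8  8
 8  4  4  3  4  4  5  6  7  8  9
 8  5  5  4  4  5  5  6  7  8  9
 0  6  6  5  5  5  6  6  7  8  9
 4  7  7  6  6  6  6  7  7  8  9
 2  8  7  7  6  7  7  6  7  8  8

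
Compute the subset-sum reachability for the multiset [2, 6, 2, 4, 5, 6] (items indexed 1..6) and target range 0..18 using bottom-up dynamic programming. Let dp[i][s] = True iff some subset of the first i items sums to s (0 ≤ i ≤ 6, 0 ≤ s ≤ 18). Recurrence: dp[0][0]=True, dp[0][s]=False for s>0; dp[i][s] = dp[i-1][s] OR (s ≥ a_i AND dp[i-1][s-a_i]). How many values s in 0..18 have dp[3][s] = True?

i\s   0   1   2   3   4   5   6   7   8   9  10  11  12  13  14  15  16  17  18
  0   T   F   F   F   F   F   F   F   F   F   F   F   F   F   F   F   F   F   F
  1   T   F   T   F   F   F   F   F   F   F   F   F   F   F   F   F   F   F   F
  2   T   F   T   F   F   F   T   F   T   F   F   F   F   F   F   F   F   F   F
  3   T   F   T   F   T   F   T   F   T   F   T   F   F   F   F   F   F   F   F
  4   T   F   T   F   T   F   T   F   T   F   T   F   T   F   T   F   F   F   F
  5   T   F   T   F   T   T   T   T   T   T   T   T   T   T   T   T   F   T   F
  6   T   F   T   F   T   T   T   T   T   T   T   T   T   T   T   T   T   T   T

6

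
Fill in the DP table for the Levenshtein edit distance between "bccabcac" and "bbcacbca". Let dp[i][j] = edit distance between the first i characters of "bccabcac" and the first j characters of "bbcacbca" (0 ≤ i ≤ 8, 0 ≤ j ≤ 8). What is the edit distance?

3

   ''  b  b  c  a  c  b  c  a
''  0  1  2  3  4  5  6  7  8
 b  1  0  1  2  3  4  5  6  7
 c  2  1  1  1  2  3  4  5  6
 c  3  2  2  1  2  2  3  4  5
 a  4  3  3  2  1  2  3  4  4
 b  5  4  3  3  2  2  2  3  4
 c  6  5  4  3  3  2  3  2  3
 a  7  6  5  4  3  3  3  3  2
 c  8  7  6  5  4  3  4  3  3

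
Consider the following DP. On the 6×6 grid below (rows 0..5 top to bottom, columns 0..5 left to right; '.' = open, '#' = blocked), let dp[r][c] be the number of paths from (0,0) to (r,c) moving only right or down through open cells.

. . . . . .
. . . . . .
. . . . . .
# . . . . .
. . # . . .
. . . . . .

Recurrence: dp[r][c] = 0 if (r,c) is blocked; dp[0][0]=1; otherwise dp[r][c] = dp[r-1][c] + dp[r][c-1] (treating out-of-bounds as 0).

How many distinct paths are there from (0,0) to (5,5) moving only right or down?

r\c   0   1   2   3   4   5
  0   1   1   1   1   1   1
  1   1   2   3   4   5   6
  2   1   3   6  10  15  21
  3   0   3   9  19  34  55
  4   0   3   0  19  53 108
  5   0   3   3  22  75 183

183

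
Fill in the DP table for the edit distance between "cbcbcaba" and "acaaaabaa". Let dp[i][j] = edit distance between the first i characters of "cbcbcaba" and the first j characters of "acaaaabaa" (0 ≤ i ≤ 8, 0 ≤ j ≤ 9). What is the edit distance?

   ''  a  c  a  a  a  a  b  a  a
''  0  1  2  3  4  5  6  7  8  9
 c  1  1  1  2  3  4  5  6  7  8
 b  2  2  2  2  3  4  5  5  6  7
 c  3  3  2  3  3  4  5  6  6  7
 b  4  4  3  3  4  4  5  5  6  7
 c  5  5  4  4  4  5  5  6  6  7
 a  6  5  5  4  4  4  5  6  6  6
 b  7  6  6  5  5  5  5  5  6  7
 a  8  7  7  6  5  5  5  6  5  6

6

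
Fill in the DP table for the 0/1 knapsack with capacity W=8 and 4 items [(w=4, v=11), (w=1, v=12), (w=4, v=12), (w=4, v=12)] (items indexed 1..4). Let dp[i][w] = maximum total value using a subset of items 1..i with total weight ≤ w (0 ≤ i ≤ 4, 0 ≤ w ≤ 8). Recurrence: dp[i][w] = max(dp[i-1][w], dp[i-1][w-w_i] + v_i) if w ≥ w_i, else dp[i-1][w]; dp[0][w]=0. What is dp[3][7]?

i\w   0   1   2   3   4   5   6   7   8
  0   0   0   0   0   0   0   0   0   0
  1   0   0   0   0  11  11  11  11  11
  2   0  12  12  12  12  23  23  23  23
  3   0  12  12  12  12  24  24  24  24
  4   0  12  12  12  12  24  24  24  24

24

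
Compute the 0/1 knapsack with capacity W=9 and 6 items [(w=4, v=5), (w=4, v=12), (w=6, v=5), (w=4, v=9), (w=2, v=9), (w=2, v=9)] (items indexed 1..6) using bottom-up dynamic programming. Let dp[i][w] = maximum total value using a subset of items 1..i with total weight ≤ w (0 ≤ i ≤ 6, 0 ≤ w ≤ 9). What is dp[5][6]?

i\w   0   1   2   3   4   5   6   7   8   9
  0   0   0   0   0   0   0   0   0   0   0
  1   0   0   0   0   5   5   5   5   5   5
  2   0   0   0   0  12  12  12  12  17  17
  3   0   0   0   0  12  12  12  12  17  17
  4   0   0   0   0  12  12  12  12  21  21
  5   0   0   9   9  12  12  21  21  21  21
  6   0   0   9   9  18  18  21  21  30  30

21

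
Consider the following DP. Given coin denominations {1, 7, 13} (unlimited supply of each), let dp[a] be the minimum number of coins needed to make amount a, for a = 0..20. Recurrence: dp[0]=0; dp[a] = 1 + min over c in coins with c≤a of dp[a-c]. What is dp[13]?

1

 a  0  1  2  3  4  5  6  7  8  9 10 11 12 13 14 15 16 17 18 19 20
dp  0  1  2  3  4  5  6  1  2  3  4  5  6  1  2  3  4  5  6  7  2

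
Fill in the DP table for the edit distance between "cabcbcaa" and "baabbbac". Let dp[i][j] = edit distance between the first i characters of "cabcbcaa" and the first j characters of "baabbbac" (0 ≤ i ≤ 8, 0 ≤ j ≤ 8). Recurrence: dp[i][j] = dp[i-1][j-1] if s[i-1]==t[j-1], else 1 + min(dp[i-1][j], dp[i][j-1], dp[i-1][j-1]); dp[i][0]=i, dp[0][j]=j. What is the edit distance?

5

   ''  b  a  a  b  b  b  a  c
''  0  1  2  3  4  5  6  7  8
 c  1  1  2  3  4  5  6  7  7
 a  2  2  1  2  3  4  5  6  7
 b  3  2  2  2  2  3  4  5  6
 c  4  3  3  3  3  3  4  5  5
 b  5  4  4  4  3  3  3  4  5
 c  6  5  5  5  4  4  4  4  4
 a  7  6  5  5  5  5  5  4  5
 a  8  7  6  5  6  6  6  5  5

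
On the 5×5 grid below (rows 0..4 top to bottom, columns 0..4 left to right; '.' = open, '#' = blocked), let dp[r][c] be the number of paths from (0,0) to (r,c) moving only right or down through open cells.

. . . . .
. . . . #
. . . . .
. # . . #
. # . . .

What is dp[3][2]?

6

r\c   0   1   2   3   4
  0   1   1   1   1   1
  1   1   2   3   4   0
  2   1   3   6  10  10
  3   1   0   6  16   0
  4   1   0   6  22  22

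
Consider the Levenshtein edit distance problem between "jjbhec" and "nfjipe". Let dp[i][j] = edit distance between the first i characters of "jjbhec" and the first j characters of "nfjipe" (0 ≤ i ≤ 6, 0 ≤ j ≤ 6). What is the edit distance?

5

   ''  n  f  j  i  p  e
''  0  1  2  3  4  5  6
 j  1  1  2  2  3  4  5
 j  2  2  2  2  3  4  5
 b  3  3  3  3  3  4  5
 h  4  4  4  4  4  4  5
 e  5  5  5  5  5  5  4
 c  6  6  6  6  6  6  5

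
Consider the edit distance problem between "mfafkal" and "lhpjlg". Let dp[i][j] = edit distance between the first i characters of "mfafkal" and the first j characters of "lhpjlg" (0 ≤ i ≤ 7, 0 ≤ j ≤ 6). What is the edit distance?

7

   ''  l  h  p  j  l  g
''  0  1  2  3  4  5  6
 m  1  1  2  3  4  5  6
 f  2  2  2  3  4  5  6
 a  3  3  3  3  4  5  6
 f  4  4  4  4  4  5  6
 k  5  5  5  5  5  5  6
 a  6  6  6  6  6  6  6
 l  7  6  7  7  7  6  7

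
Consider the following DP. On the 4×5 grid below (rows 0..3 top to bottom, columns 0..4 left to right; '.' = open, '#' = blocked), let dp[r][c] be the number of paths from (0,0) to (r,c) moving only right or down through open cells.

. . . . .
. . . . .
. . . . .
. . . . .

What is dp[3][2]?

10

r\c   0   1   2   3   4
  0   1   1   1   1   1
  1   1   2   3   4   5
  2   1   3   6  10  15
  3   1   4  10  20  35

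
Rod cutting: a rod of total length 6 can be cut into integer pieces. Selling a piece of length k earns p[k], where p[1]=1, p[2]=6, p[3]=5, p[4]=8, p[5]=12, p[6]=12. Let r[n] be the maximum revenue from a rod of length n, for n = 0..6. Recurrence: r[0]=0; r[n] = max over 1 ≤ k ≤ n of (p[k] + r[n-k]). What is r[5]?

   n    0    1    2    3    4    5    6
r[n]    0    1    6    7   12   13   18

13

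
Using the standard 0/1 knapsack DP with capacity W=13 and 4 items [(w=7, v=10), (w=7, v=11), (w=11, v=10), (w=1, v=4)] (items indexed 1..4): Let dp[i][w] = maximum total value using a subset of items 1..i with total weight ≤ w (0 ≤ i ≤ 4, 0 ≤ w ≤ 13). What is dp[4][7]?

i\w   0   1   2   3   4   5   6   7   8   9  10  11  12  13
  0   0   0   0   0   0   0   0   0   0   0   0   0   0   0
  1   0   0   0   0   0   0   0  10  10  10  10  10  10  10
  2   0   0   0   0   0   0   0  11  11  11  11  11  11  11
  3   0   0   0   0   0   0   0  11  11  11  11  11  11  11
  4   0   4   4   4   4   4   4  11  15  15  15  15  15  15

11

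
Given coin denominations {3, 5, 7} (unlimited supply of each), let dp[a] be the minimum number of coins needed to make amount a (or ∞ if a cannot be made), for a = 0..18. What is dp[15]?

 a  0  1  2  3  4  5  6  7  8  9 10 11 12 13 14 15 16 17 18
dp  0  -  -  1  -  1  2  1  2  3  2  3  2  3  2  3  4  3  4
(- denotes ∞ / unreachable)

3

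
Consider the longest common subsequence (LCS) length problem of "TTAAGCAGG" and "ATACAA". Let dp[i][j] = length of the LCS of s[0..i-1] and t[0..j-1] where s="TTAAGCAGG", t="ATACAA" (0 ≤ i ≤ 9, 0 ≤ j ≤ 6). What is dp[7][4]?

   ''  A  T  A  C  A  A
''  0  0  0  0  0  0  0
 T  0  0  1  1  1  1  1
 T  0  0  1  1  1  1  1
 A  0  1  1  2  2  2  2
 A  0  1  1  2  2  3  3
 G  0  1  1  2  2  3  3
 C  0  1  1  2  3  3  3
 A  0  1  1  2  3  4  4
 G  0  1  1  2  3  4  4
 G  0  1  1  2  3  4  4

3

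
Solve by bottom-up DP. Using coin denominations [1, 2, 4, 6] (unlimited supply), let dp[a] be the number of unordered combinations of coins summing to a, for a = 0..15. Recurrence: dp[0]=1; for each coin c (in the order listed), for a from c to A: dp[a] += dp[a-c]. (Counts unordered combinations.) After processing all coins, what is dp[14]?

31

after  coin     0     1     2     3     4     5     6     7     8     9    10    11    12    13    14    15
          1     1     1     1     1     1     1     1     1     1     1     1     1     1     1     1     1
          2     1     1     2     2     3     3     4     4     5     5     6     6     7     7     8     8
          4     1     1     2     2     4     4     6     6     9     9    12    12    16    16    20    20
          6     1     1     2     2     4     4     7     7    11    11    16    16    23    23    31    31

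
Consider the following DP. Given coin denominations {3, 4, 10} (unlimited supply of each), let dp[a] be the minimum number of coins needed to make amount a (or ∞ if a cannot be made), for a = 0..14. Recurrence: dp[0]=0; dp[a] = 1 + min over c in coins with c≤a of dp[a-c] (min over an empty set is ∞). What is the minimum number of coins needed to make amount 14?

2

 a  0  1  2  3  4  5  6  7  8  9 10 11 12 13 14
dp  0  -  -  1  1  -  2  2  2  3  1  3  3  2  2
(- denotes ∞ / unreachable)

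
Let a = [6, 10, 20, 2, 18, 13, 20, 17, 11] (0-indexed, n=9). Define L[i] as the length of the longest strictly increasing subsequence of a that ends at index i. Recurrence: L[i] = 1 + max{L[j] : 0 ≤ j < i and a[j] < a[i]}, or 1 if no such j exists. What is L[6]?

4

   i    0    1    2    3    4    5    6    7    8
a[i]    6   10   20    2   18   13   20   17   11
L[i]    1    2    3    1    3    3    4    4    3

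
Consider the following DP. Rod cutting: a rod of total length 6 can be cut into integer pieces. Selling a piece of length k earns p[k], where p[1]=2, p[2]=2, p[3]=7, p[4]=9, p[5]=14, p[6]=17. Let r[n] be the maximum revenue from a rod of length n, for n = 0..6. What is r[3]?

   n    0    1    2    3    4    5    6
r[n]    0    2    4    7    9   14   17

7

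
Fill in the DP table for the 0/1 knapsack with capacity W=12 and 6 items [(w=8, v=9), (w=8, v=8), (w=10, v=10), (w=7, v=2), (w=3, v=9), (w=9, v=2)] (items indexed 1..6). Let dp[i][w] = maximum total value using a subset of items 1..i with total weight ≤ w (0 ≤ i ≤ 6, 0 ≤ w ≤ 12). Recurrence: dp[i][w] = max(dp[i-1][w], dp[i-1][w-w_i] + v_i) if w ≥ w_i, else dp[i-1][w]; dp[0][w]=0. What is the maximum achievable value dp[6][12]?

i\w   0   1   2   3   4   5   6   7   8   9  10  11  12
  0   0   0   0   0   0   0   0   0   0   0   0   0   0
  1   0   0   0   0   0   0   0   0   9   9   9   9   9
  2   0   0   0   0   0   0   0   0   9   9   9   9   9
  3   0   0   0   0   0   0   0   0   9   9  10  10  10
  4   0   0   0   0   0   0   0   2   9   9  10  10  10
  5   0   0   0   9   9   9   9   9   9   9  11  18  18
  6   0   0   0   9   9   9   9   9   9   9  11  18  18

18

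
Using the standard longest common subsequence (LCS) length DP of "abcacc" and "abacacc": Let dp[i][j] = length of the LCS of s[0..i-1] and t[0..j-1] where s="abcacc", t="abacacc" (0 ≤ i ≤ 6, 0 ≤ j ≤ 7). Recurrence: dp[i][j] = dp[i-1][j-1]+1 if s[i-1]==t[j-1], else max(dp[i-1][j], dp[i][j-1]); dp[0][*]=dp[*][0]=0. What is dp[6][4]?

4

   ''  a  b  a  c  a  c  c
''  0  0  0  0  0  0  0  0
 a  0  1  1  1  1  1  1  1
 b  0  1  2  2  2  2  2  2
 c  0  1  2  2  3  3  3  3
 a  0  1  2  3  3  4  4  4
 c  0  1  2  3  4  4  5  5
 c  0  1  2  3  4  4  5  6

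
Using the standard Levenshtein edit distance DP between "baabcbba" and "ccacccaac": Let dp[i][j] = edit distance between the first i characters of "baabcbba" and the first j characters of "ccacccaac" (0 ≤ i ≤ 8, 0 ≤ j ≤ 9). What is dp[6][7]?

   ''  c  c  a  c  c  c  a  a  c
''  0  1  2  3  4  5  6  7  8  9
 b  1  1  2  3  4  5  6  7  8  9
 a  2  2  2  2  3  4  5  6  7  8
 a  3  3  3  2  3  4  5  5  6  7
 b  4  4  4  3  3  4  5  6  6  7
 c  5  4  4  4  3  3  4  5  6  6
 b  6  5  5  5  4  4  4  5  6  7
 b  7  6  6  6  5  5  5  5  6  7
 a  8  7  7  6  6  6  6  5  5  6

5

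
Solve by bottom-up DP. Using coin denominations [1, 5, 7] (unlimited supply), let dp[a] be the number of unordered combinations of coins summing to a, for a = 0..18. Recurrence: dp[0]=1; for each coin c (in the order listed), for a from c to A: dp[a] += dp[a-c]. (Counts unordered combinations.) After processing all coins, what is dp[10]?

after  coin     0     1     2     3     4     5     6     7     8     9    10    11    12    13    14    15    16    17    18
          1     1     1     1     1     1     1     1     1     1     1     1     1     1     1     1     1     1     1     1
          5     1     1     1     1     1     2     2     2     2     2     3     3     3     3     3     4     4     4     4
          7     1     1     1     1     1     2     2     3     3     3     4     4     5     5     6     7     7     8     8

4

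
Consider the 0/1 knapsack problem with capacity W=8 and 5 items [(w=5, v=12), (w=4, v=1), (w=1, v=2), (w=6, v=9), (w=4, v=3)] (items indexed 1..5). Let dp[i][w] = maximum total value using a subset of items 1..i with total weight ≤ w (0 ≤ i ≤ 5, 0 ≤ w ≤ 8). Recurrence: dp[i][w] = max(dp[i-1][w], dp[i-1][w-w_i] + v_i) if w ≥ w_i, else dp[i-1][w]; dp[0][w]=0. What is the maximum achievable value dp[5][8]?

14

i\w   0   1   2   3   4   5   6   7   8
  0   0   0   0   0   0   0   0   0   0
  1   0   0   0   0   0  12  12  12  12
  2   0   0   0   0   1  12  12  12  12
  3   0   2   2   2   2  12  14  14  14
  4   0   2   2   2   2  12  14  14  14
  5   0   2   2   2   3  12  14  14  14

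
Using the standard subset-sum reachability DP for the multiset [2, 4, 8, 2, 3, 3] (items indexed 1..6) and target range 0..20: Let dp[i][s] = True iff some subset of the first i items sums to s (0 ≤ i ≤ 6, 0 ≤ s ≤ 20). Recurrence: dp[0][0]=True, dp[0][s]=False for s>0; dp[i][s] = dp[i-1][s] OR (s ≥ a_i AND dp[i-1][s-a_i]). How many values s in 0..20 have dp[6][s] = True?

i\s   0   1   2   3   4   5   6   7   8   9  10  11  12  13  14  15  16  17  18  19  20
  0   T   F   F   F   F   F   F   F   F   F   F   F   F   F   F   F   F   F   F   F   F
  1   T   F   T   F   F   F   F   F   F   F   F   F   F   F   F   F   F   F   F   F   F
  2   T   F   T   F   T   F   T   F   F   F   F   F   F   F   F   F   F   F   F   F   F
  3   T   F   T   F   T   F   T   F   T   F   T   F   T   F   T   F   F   F   F   F   F
  4   T   F   T   F   T   F   T   F   T   F   T   F   T   F   T   F   T   F   F   F   F
  5   T   F   T   T   T   T   T   T   T   T   T   T   T   T   T   T   T   T   F   T   F
  6   T   F   T   T   T   T   T   T   T   T   T   T   T   T   T   T   T   T   T   T   T

20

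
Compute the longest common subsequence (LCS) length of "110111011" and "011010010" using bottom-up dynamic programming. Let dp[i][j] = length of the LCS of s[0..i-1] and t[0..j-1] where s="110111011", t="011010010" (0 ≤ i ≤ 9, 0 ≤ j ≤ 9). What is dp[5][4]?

   ''  0  1  1  0  1  0  0  1  0
''  0  0  0  0  0  0  0  0  0  0
 1  0  0  1  1  1  1  1  1  1  1
 1  0  0  1  2  2  2  2  2  2  2
 0  0  1  1  2  3  3  3  3  3  3
 1  0  1  2  2  3  4  4  4  4  4
 1  0  1  2  3  3  4  4  4  5  5
 1  0  1  2  3  3  4  4  4  5  5
 0  0  1  2  3  4  4  5  5  5  6
 1  0  1  2  3  4  5  5  5  6  6
 1  0  1  2  3  4  5  5  5  6  6

3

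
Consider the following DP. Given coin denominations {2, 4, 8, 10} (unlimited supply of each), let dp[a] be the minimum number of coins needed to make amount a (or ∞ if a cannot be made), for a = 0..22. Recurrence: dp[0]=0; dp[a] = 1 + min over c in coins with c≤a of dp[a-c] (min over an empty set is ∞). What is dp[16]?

 a  0  1  2  3  4  5  6  7  8  9 10 11 12 13 14 15 16 17 18 19 20 21 22
dp  0  -  1  -  1  -  2  -  1  -  1  -  2  -  2  -  2  -  2  -  2  -  3
(- denotes ∞ / unreachable)

2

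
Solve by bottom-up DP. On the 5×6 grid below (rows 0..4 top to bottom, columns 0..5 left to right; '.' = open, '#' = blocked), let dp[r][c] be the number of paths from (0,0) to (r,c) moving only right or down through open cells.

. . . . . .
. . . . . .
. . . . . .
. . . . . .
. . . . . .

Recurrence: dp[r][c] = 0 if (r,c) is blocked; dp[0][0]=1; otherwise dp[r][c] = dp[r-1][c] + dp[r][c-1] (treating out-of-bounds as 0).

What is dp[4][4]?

r\c   0   1   2   3   4   5
  0   1   1   1   1   1   1
  1   1   2   3   4   5   6
  2   1   3   6  10  15  21
  3   1   4  10  20  35  56
  4   1   5  15  35  70 126

70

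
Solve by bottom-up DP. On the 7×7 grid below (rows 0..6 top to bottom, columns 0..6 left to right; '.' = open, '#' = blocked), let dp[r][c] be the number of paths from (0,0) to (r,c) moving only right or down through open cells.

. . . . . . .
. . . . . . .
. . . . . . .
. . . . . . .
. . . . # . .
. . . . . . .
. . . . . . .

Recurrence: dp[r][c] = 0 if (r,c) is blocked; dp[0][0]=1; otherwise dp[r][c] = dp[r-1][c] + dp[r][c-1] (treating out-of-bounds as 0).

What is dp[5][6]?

252

r\c   0   1   2   3   4   5   6
  0   1   1   1   1   1   1   1
  1   1   2   3   4   5   6   7
  2   1   3   6  10  15  21  28
  3   1   4  10  20  35  56  84
  4   1   5  15  35   0  56 140
  5   1   6  21  56  56 112 252
  6   1   7  28  84 140 252 504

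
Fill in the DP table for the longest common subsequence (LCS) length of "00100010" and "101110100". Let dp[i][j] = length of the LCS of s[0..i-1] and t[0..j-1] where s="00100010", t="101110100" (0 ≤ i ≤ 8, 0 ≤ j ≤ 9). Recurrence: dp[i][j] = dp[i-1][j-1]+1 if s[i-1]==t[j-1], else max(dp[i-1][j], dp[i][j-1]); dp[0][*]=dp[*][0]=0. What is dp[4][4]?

2

   ''  1  0  1  1  1  0  1  0  0
''  0  0  0  0  0  0  0  0  0  0
 0  0  0  1  1  1  1  1  1  1  1
 0  0  0  1  1  1  1  2  2  2  2
 1  0  1  1  2  2  2  2  3  3  3
 0  0  1  2  2  2  2  3  3  4  4
 0  0  1  2  2  2  2  3  3  4  5
 0  0  1  2  2  2  2  3  3  4  5
 1  0  1  2  3  3  3  3  4  4  5
 0  0  1  2  3  3  3  4  4  5  5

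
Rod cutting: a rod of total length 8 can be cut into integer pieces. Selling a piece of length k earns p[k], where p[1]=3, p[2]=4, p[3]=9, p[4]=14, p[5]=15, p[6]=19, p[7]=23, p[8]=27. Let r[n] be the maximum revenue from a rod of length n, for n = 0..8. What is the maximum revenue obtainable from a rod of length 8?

   n    0    1    2    3    4    5    6    7    8
r[n]    0    3    6    9   14   17   20   23   28

28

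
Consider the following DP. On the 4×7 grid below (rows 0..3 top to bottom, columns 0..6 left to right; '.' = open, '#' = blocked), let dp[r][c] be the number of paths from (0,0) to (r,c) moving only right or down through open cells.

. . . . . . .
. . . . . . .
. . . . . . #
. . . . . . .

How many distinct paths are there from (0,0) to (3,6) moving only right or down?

56

r\c   0   1   2   3   4   5   6
  0   1   1   1   1   1   1   1
  1   1   2   3   4   5   6   7
  2   1   3   6  10  15  21   0
  3   1   4  10  20  35  56  56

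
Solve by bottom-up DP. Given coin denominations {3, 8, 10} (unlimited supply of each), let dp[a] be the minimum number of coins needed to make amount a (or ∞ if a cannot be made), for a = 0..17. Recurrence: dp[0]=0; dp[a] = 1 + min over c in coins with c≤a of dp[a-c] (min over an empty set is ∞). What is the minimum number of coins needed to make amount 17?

 a  0  1  2  3  4  5  6  7  8  9 10 11 12 13 14 15 16 17
dp  0  -  -  1  -  -  2  -  1  3  1  2  4  2  3  5  2  4
(- denotes ∞ / unreachable)

4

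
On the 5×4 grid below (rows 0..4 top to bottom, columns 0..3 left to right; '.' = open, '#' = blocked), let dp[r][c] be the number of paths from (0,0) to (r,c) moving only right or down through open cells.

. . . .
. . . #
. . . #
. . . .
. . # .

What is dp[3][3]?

r\c   0   1   2   3
  0   1   1   1   1
  1   1   2   3   0
  2   1   3   6   0
  3   1   4  10  10
  4   1   5   0  10

10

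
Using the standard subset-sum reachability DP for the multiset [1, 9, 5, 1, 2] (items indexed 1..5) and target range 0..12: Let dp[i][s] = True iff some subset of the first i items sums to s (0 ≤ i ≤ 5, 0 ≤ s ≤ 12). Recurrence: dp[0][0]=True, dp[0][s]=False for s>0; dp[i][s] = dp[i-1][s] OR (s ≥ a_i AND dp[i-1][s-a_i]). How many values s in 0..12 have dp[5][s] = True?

13

i\s   0   1   2   3   4   5   6   7   8   9  10  11  12
  0   T   F   F   F   F   F   F   F   F   F   F   F   F
  1   T   T   F   F   F   F   F   F   F   F   F   F   F
  2   T   T   F   F   F   F   F   F   F   T   T   F   F
  3   T   T   F   F   F   T   T   F   F   T   T   F   F
  4   T   T   T   F   F   T   T   T   F   T   T   T   F
  5   T   T   T   T   T   T   T   T   T   T   T   T   T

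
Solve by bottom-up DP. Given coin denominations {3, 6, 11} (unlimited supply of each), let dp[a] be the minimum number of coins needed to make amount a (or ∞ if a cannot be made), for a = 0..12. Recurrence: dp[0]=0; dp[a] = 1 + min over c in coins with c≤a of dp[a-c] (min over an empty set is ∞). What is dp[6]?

 a  0  1  2  3  4  5  6  7  8  9 10 11 12
dp  0  -  -  1  -  -  1  -  -  2  -  1  2
(- denotes ∞ / unreachable)

1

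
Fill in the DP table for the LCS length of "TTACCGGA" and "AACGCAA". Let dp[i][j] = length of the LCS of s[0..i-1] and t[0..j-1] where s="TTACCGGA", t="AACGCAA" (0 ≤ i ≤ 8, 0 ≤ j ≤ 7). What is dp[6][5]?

3

   ''  A  A  C  G  C  A  A
''  0  0  0  0  0  0  0  0
 T  0  0  0  0  0  0  0  0
 T  0  0  0  0  0  0  0  0
 A  0  1  1  1  1  1  1  1
 C  0  1  1  2  2  2  2  2
 C  0  1  1  2  2  3  3  3
 G  0  1  1  2  3  3  3  3
 G  0  1  1  2  3  3  3  3
 A  0  1  2  2  3  3  4  4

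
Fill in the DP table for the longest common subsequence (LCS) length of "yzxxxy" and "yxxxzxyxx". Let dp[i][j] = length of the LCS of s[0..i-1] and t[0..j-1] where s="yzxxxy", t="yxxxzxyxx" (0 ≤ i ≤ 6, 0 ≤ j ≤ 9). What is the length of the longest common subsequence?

5

   ''  y  x  x  x  z  x  y  x  x
''  0  0  0  0  0  0  0  0  0  0
 y  0  1  1  1  1  1  1  1  1  1
 z  0  1  1  1  1  2  2  2  2  2
 x  0  1  2  2  2  2  3  3  3  3
 x  0  1  2  3  3  3  3  3  4  4
 x  0  1  2  3  4  4  4  4  4  5
 y  0  1  2  3  4  4  4  5  5  5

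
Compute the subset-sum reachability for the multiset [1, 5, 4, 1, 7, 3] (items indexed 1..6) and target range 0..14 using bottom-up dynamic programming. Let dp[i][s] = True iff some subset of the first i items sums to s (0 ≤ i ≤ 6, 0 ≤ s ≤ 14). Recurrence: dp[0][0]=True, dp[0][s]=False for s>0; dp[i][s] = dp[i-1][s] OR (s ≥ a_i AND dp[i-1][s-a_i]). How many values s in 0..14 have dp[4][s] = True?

i\s   0   1   2   3   4   5   6   7   8   9  10  11  12  13  14
  0   T   F   F   F   F   F   F   F   F   F   F   F   F   F   F
  1   T   T   F   F   F   F   F   F   F   F   F   F   F   F   F
  2   T   T   F   F   F   T   T   F   F   F   F   F   F   F   F
  3   T   T   F   F   T   T   T   F   F   T   T   F   F   F   F
  4   T   T   T   F   T   T   T   T   F   T   T   T   F   F   F
  5   T   T   T   F   T   T   T   T   T   T   T   T   T   T   T
  6   T   T   T   T   T   T   T   T   T   T   T   T   T   T   T

10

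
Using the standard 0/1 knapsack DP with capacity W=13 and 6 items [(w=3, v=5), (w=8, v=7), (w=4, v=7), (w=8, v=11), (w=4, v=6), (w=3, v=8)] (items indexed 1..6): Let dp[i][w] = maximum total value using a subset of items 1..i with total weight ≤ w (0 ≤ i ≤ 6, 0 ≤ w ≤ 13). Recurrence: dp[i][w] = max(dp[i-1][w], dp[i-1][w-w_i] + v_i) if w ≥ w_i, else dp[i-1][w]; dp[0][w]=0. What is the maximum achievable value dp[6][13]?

21

i\w   0   1   2   3   4   5   6   7   8   9  10  11  12  13
  0   0   0   0   0   0   0   0   0   0   0   0   0   0   0
  1   0   0   0   5   5   5   5   5   5   5   5   5   5   5
  2   0   0   0   5   5   5   5   5   7   7   7  12  12  12
  3   0   0   0   5   7   7   7  12  12  12  12  12  14  14
  4   0   0   0   5   7   7   7  12  12  12  12  16  18  18
  5   0   0   0   5   7   7   7  12  13  13  13  18  18  18
  6   0   0   0   8   8   8  13  15  15  15  20  21  21  21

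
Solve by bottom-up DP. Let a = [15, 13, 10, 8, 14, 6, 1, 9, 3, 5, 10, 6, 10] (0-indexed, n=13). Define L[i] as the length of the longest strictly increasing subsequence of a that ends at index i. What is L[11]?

4

   i    0    1    2    3    4    5    6    7    8    9   10   11   12
a[i]   15   13   10    8   14    6    1    9    3    5   10    6   10
L[i]    1    1    1    1    2    1    1    2    2    3    4    4    5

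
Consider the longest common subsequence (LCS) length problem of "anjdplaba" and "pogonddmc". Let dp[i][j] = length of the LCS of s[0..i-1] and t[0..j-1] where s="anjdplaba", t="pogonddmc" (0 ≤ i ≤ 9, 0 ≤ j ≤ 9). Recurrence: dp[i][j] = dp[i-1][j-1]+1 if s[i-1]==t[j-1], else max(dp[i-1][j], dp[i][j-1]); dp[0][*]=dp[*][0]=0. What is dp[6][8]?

2

   ''  p  o  g  o  n  d  d  m  c
''  0  0  0  0  0  0  0  0  0  0
 a  0  0  0  0  0  0  0  0  0  0
 n  0  0  0  0  0  1  1  1  1  1
 j  0  0  0  0  0  1  1  1  1  1
 d  0  0  0  0  0  1  2  2  2  2
 p  0  1  1  1  1  1  2  2  2  2
 l  0  1  1  1  1  1  2  2  2  2
 a  0  1  1  1  1  1  2  2  2  2
 b  0  1  1  1  1  1  2  2  2  2
 a  0  1  1  1  1  1  2  2  2  2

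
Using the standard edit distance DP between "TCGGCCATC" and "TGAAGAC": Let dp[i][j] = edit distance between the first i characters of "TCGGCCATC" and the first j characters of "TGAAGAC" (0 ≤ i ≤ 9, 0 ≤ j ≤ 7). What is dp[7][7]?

5

   ''  T  G  A  A  G  A  C
''  0  1  2  3  4  5  6  7
 T  1  0  1  2  3  4  5  6
 C  2  1  1  2  3  4  5  5
 G  3  2  1  2  3  3  4  5
 G  4  3  2  2  3  3  4  5
 C  5  4  3  3  3  4  4  4
 C  6  5  4  4  4  4  5  4
 A  7  6  5  4  4  5  4  5
 T  8  7  6  5  5  5  5  5
 C  9  8  7  6  6  6  6  5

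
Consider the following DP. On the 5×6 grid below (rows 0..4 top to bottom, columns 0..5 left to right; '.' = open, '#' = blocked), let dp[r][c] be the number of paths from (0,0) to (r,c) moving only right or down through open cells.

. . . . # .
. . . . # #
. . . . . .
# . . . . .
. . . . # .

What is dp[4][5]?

r\c   0   1   2   3   4   5
  0   1   1   1   1   0   0
  1   1   2   3   4   0   0
  2   1   3   6  10  10  10
  3   0   3   9  19  29  39
  4   0   3  12  31   0  39

39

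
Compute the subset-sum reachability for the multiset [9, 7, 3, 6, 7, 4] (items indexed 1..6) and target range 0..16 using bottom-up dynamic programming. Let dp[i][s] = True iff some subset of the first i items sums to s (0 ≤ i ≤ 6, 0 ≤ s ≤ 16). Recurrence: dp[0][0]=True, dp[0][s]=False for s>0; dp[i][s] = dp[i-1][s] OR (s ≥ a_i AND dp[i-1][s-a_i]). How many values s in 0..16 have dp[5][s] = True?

i\s   0   1   2   3   4   5   6   7   8   9  10  11  12  13  14  15  16
  0   T   F   F   F   F   F   F   F   F   F   F   F   F   F   F   F   F
  1   T   F   F   F   F   F   F   F   F   T   F   F   F   F   F   F   F
  2   T   F   F   F   F   F   F   T   F   T   F   F   F   F   F   F   T
  3   T   F   F   T   F   F   F   T   F   T   T   F   T   F   F   F   T
  4   T   F   F   T   F   F   T   T   F   T   T   F   T   T   F   T   T
  5   T   F   F   T   F   F   T   T   F   T   T   F   T   T   T   T   T
  6   T   F   F   T   T   F   T   T   F   T   T   T   T   T   T   T   T

11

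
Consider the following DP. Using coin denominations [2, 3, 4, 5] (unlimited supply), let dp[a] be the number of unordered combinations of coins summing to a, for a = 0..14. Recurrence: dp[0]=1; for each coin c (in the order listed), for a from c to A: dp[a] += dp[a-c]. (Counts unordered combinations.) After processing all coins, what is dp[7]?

after  coin     0     1     2     3     4     5     6     7     8     9    10    11    12    13    14
          2     1     0     1     0     1     0     1     0     1     0     1     0     1     0     1
          3     1     0     1     1     1     1     2     1     2     2     2     2     3     2     3
          4     1     0     1     1     2     1     3     2     4     3     5     4     7     5     8
          5     1     0     1     1     2     2     3     3     5     5     7     7    10    10    13

3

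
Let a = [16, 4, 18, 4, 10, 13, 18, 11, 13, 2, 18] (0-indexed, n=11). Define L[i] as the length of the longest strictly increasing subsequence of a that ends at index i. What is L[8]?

   i    0    1    2    3    4    5    6    7    8    9   10
a[i]   16    4   18    4   10   13   18   11   13    2   18
L[i]    1    1    2    1    2    3    4    3    4    1    5

4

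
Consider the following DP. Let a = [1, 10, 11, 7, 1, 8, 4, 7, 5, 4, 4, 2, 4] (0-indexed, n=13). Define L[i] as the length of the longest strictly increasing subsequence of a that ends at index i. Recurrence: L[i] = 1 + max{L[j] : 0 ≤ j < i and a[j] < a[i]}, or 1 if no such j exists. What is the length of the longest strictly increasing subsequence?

   i    0    1    2    3    4    5    6    7    8    9   10   11   12
a[i]    1   10   11    7    1    8    4    7    5    4    4    2    4
L[i]    1    2    3    2    1    3    2    3    3    2    2    2    3

3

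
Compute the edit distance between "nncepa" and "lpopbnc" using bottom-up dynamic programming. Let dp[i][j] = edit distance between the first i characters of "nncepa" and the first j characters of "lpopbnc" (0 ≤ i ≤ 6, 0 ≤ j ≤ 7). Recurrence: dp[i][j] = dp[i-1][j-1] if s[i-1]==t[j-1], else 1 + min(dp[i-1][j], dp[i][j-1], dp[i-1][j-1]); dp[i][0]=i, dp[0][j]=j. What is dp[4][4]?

4

   ''  l  p  o  p  b  n  c
''  0  1  2  3  4  5  6  7
 n  1  1  2  3  4  5  5  6
 n  2  2  2  3  4  5  5  6
 c  3  3  3  3  4  5  6  5
 e  4  4  4  4  4  5  6  6
 p  5  5  4  5  4  5  6  7
 a  6  6  5  5  5  5  6  7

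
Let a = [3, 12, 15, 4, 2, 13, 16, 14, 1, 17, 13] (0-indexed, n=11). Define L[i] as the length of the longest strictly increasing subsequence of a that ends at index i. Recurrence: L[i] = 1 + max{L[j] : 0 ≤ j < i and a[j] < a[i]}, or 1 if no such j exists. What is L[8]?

1

   i    0    1    2    3    4    5    6    7    8    9   10
a[i]    3   12   15    4    2   13   16   14    1   17   13
L[i]    1    2    3    2    1    3    4    4    1    5    3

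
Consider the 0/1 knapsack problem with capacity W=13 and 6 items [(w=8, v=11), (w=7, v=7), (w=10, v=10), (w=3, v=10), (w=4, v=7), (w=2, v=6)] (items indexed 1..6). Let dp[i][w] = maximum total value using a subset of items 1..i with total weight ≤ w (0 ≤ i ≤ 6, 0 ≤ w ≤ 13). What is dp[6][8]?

17

i\w   0   1   2   3   4   5   6   7   8   9  10  11  12  13
  0   0   0   0   0   0   0   0   0   0   0   0   0   0   0
  1   0   0   0   0   0   0   0   0  11  11  11  11  11  11
  2   0   0   0   0   0   0   0   7  11  11  11  11  11  11
  3   0   0   0   0   0   0   0   7  11  11  11  11  11  11
  4   0   0   0  10  10  10  10  10  11  11  17  21  21  21
  5   0   0   0  10  10  10  10  17  17  17  17  21  21  21
  6   0   0   6  10  10  16  16  17  17  23  23  23  23  27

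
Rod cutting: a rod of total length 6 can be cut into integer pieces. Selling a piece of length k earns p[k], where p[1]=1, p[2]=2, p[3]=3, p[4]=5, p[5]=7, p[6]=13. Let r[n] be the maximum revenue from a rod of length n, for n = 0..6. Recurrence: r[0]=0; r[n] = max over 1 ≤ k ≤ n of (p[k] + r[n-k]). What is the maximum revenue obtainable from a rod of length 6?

13

   n    0    1    2    3    4    5    6
r[n]    0    1    2    3    5    7   13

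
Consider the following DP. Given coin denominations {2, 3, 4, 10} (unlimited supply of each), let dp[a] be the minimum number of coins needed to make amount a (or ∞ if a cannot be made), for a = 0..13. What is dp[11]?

3

 a  0  1  2  3  4  5  6  7  8  9 10 11 12 13
dp  0  -  1  1  1  2  2  2  2  3  1  3  2  2
(- denotes ∞ / unreachable)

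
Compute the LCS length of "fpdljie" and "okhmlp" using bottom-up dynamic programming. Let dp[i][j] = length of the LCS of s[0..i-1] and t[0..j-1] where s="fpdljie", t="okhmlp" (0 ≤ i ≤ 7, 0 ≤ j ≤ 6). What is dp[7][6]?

1

   ''  o  k  h  m  l  p
''  0  0  0  0  0  0  0
 f  0  0  0  0  0  0  0
 p  0  0  0  0  0  0  1
 d  0  0  0  0  0  0  1
 l  0  0  0  0  0  1  1
 j  0  0  0  0  0  1  1
 i  0  0  0  0  0  1  1
 e  0  0  0  0  0  1  1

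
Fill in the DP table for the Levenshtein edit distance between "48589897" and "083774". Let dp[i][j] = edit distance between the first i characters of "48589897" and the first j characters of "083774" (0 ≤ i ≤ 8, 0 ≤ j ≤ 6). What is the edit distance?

   ''  0  8  3  7  7  4
''  0  1  2  3  4  5  6
 4  1  1  2  3  4  5  5
 8  2  2  1  2  3  4  5
 5  3  3  2  2  3  4  5
 8  4  4  3  3  3  4  5
 9  5  5  4  4  4  4  5
 8  6  6  5  5  5  5  5
 9  7  7  6  6  6  6  6
 7  8  8  7  7  6  6  7

7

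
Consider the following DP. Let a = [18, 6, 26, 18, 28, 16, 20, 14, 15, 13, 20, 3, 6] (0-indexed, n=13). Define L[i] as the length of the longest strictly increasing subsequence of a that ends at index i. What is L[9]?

2

   i    0    1    2    3    4    5    6    7    8    9   10   11   12
a[i]   18    6   26   18   28   16   20   14   15   13   20    3    6
L[i]    1    1    2    2    3    2    3    2    3    2    4    1    2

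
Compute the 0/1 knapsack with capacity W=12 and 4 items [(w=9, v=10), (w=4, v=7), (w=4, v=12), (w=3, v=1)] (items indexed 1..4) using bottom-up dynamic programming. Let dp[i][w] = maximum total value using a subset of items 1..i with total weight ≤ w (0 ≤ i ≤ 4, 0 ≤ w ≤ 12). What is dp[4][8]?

19

i\w   0   1   2   3   4   5   6   7   8   9  10  11  12
  0   0   0   0   0   0   0   0   0   0   0   0   0   0
  1   0   0   0   0   0   0   0   0   0  10  10  10  10
  2   0   0   0   0   7   7   7   7   7  10  10  10  10
  3   0   0   0   0  12  12  12  12  19  19  19  19  19
  4   0   0   0   1  12  12  12  13  19  19  19  20  20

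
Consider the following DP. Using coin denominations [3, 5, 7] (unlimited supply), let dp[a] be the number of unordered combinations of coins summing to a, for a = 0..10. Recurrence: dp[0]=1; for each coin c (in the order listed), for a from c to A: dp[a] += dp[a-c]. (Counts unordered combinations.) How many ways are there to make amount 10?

2

after  coin     0     1     2     3     4     5     6     7     8     9    10
          3     1     0     0     1     0     0     1     0     0     1     0
          5     1     0     0     1     0     1     1     0     1     1     1
          7     1     0     0     1     0     1     1     1     1     1     2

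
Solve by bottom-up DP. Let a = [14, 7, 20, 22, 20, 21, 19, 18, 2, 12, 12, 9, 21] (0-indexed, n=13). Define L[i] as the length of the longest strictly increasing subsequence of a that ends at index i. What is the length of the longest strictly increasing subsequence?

   i    0    1    2    3    4    5    6    7    8    9   10   11   12
a[i]   14    7   20   22   20   21   19   18    2   12   12    9   21
L[i]    1    1    2    3    2    3    2    2    1    2    2    2    3

3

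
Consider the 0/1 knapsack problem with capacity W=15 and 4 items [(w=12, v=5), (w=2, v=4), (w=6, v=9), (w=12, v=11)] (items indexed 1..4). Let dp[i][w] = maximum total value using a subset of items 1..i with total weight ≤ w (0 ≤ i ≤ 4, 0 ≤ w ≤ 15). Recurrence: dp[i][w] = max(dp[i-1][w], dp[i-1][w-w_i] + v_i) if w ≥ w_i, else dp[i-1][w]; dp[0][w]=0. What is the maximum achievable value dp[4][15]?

15

i\w   0   1   2   3   4   5   6   7   8   9  10  11  12  13  14  15
  0   0   0   0   0   0   0   0   0   0   0   0   0   0   0   0   0
  1   0   0   0   0   0   0   0   0   0   0   0   0   5   5   5   5
  2   0   0   4   4   4   4   4   4   4   4   4   4   5   5   9   9
  3   0   0   4   4   4   4   9   9  13  13  13  13  13  13  13  13
  4   0   0   4   4   4   4   9   9  13  13  13  13  13  13  15  15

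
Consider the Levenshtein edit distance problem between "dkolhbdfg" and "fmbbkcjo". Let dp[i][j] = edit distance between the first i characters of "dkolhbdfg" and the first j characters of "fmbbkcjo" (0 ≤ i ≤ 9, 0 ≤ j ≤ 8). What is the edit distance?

9

   ''  f  m  b  b  k  c  j  o
''  0  1  2  3  4  5  6  7  8
 d  1  1  2  3  4  5  6  7  8
 k  2  2  2  3  4  4  5  6  7
 o  3  3  3  3  4  5  5  6  6
 l  4  4  4  4  4  5  6  6  7
 h  5  5  5  5  5  5  6  7  7
 b  6  6  6  5  5  6  6  7  8
 d  7  7  7  6  6  6  7  7  8
 f  8  7  8  7  7  7  7  8  8
 g  9  8  8  8  8  8  8  8  9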